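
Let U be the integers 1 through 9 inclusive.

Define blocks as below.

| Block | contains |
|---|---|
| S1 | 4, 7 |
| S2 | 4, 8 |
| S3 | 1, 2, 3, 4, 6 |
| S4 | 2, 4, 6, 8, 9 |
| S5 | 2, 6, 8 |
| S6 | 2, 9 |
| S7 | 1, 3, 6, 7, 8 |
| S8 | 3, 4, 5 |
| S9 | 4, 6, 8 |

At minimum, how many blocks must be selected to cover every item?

3

S6 and S7 and S8 together: S6 ∪ S7 ∪ S8 = {1, 2, 3, 4, 5, 6, 7, 8, 9} — every item is covered.
Only S8 contains 5, so S8 is forced; the remaining 6 items need at least 2 more blocks (each remaining block adds at most 4) — so at least 3 blocks are needed, and 3 is optimal.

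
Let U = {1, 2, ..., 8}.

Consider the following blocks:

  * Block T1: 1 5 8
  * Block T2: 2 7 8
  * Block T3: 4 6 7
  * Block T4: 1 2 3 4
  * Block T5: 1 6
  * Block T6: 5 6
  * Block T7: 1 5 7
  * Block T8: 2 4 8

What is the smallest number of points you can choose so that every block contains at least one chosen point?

Take H = {1, 6, 8}. Each listed block contains at least one of these, so H is a hitting set of size 3.
No choice of 2 points meets every block, so 3 is the minimum.

3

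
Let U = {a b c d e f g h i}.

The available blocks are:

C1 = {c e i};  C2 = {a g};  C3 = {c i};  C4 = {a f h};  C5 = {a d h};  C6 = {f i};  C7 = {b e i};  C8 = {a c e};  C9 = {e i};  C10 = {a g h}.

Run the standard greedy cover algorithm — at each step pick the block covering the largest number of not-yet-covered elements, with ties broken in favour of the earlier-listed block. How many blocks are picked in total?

5

Greedy: pick C1 (covers 3 new) → pick C4 (covers 3 new) → pick C2 (covers 1 new) → pick C5 (covers 1 new) → pick C7 (covers 1 new). Total picks: 5.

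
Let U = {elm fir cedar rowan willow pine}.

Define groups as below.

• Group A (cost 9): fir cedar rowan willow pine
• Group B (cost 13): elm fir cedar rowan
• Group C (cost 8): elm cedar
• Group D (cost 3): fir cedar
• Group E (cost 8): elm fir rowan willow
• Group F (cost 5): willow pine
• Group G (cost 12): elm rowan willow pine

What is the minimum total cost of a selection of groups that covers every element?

15

D, G together cover every element (D ∪ G = {elm, fir, cedar, rowan, willow, pine}); total cost 3 + 12 = 15.
The greedy pick D, F, E costs 16; no covering selection beats 15.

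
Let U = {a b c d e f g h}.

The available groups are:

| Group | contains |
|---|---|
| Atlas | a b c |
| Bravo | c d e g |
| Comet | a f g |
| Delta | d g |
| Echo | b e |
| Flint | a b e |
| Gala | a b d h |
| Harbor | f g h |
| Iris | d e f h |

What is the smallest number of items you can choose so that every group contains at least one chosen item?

3

The 3 items {b, f, g} hit every group.
No choice of 2 items meets every group, so 3 is the minimum.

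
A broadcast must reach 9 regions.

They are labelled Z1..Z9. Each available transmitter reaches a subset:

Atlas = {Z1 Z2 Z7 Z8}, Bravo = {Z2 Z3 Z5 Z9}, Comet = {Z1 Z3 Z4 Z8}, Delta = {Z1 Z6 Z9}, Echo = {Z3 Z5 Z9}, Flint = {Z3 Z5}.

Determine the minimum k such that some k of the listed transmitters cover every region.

4

Take {Atlas, Bravo, Comet, Delta}. Their union is {Z1, Z2, Z3, Z4, Z5, Z6, Z7, Z8, Z9}, which is all 9 regions.
No 3 of the 6 transmitters cover everything (all 20 combinations miss at least one region), so 4 is optimal.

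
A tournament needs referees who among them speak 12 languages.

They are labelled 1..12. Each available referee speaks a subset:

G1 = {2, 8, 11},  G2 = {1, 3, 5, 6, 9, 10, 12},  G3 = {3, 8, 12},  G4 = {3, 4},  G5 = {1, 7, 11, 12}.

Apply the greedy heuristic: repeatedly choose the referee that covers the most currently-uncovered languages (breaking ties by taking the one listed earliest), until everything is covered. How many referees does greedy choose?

Greedy: pick G2 (covers 7 new) → pick G1 (covers 3 new) → pick G4 (covers 1 new) → pick G5 (covers 1 new). Total picks: 4.

4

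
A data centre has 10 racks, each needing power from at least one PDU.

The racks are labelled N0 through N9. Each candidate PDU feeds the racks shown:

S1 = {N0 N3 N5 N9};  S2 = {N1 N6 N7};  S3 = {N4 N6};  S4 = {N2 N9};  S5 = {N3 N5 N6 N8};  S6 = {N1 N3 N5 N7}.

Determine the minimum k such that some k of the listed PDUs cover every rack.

Take {S1, S2, S3, S4, S5}. Their union is {N0, N1, N2, N3, N4, N5, N6, N7, N8, N9}, which is all 10 racks.
No 4 of the 6 PDUs cover everything (all 15 combinations miss at least one rack), so 5 is optimal.

5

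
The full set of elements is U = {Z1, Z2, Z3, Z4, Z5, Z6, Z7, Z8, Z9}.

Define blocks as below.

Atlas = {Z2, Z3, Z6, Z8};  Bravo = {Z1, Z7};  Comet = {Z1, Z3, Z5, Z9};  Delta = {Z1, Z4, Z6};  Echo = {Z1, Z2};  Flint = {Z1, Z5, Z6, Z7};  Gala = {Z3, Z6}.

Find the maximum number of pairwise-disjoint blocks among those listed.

Bravo, Gala are pairwise disjoint (Bravo={Z1,Z7}; Gala={Z3,Z6}).
Every remaining block overlaps one of these, and no 3 of the listed blocks are pairwise disjoint, so 2 is the maximum.

2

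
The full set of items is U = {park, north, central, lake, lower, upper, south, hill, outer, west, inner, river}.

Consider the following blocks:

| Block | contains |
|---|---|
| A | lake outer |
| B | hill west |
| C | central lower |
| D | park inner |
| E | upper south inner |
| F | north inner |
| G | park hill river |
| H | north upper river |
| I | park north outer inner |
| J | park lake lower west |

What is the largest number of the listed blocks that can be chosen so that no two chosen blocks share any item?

A, B, C, D, H are pairwise disjoint (A={lake,outer}; B={hill,west}; C={central,lower}; D={park,inner}; H={north,upper,river}).
Every remaining block overlaps one of these, and no 6 of the listed blocks are pairwise disjoint, so 5 is the maximum.

5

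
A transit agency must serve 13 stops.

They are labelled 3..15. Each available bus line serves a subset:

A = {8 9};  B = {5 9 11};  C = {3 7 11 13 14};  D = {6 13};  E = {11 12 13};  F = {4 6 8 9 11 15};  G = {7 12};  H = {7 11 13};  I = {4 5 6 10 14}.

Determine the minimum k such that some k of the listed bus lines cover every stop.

Take {C, F, G, I}. Their union is {3, 4, 5, 6, 7, 8, 9, 10, 11, 12, 13, 14, 15}, which is all 13 stops.
No 3 of the 9 bus lines cover everything (all 84 combinations miss at least one stop), so 4 is optimal.

4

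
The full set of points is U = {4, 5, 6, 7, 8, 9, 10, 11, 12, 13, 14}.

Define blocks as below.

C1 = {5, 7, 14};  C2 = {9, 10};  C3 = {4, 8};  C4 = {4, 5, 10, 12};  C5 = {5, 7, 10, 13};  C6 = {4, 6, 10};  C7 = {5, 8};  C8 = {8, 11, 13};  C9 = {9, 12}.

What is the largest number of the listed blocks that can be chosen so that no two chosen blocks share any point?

C1, C6, C8, C9 are pairwise disjoint (C1={5,7,14}; C6={4,6,10}; C8={8,11,13}; C9={9,12}).
Every remaining block overlaps one of these, and no 5 of the listed blocks are pairwise disjoint, so 4 is the maximum.

4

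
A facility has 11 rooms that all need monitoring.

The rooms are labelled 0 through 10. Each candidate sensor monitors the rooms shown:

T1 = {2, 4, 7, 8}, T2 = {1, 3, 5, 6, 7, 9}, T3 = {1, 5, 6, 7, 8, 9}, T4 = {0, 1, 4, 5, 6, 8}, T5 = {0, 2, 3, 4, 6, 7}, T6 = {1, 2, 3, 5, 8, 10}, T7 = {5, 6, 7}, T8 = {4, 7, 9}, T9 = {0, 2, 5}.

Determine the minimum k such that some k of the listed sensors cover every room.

3

T3 and T5 and T6 together: T3 ∪ T5 ∪ T6 = {0, 1, 2, 3, 4, 5, 6, 7, 8, 9, 10} — every room is covered.
Only T6 contains 10, so T6 is forced; the remaining 5 rooms need at least 2 more sensors (each remaining sensor adds at most 4) — so at least 3 sensors are needed, and 3 is optimal.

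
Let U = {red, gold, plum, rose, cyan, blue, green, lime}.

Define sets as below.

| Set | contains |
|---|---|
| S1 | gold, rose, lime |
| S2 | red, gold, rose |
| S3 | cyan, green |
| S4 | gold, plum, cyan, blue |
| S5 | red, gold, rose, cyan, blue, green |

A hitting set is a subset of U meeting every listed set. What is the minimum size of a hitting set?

2

H = {gold, cyan} meets every set (each contains at least one member of H), and |H| = 2.
The sets S2, S3 are pairwise disjoint, so any hitting set needs a separate point for each — at least 2. Hence 2 is optimal.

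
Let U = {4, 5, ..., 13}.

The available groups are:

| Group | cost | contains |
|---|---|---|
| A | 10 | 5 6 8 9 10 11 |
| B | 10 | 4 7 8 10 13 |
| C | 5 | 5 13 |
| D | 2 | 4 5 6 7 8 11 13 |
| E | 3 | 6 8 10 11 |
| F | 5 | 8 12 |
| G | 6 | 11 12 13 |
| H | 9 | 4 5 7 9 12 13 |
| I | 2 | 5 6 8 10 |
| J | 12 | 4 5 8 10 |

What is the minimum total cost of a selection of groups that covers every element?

12

E, H together cover every element (E ∪ H = {4, 5, 6, 7, 8, 9, 10, 11, 12, 13}); total cost 3 + 9 = 12.
The greedy pick D, I, H costs 13; no covering selection beats 12.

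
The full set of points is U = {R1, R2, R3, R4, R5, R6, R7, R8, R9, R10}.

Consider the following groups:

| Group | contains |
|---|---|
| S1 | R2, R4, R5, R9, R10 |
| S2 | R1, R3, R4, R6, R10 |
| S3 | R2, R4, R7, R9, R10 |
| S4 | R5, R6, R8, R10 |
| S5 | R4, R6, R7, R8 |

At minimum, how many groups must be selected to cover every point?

Take {S2, S3, S4}. Their union is {R1, R2, R3, R4, R5, R6, R7, R8, R9, R10}, which is all 10 points.
Only S2 contains R1, so S2 is forced; the remaining 5 points need at least 2 more groups (each remaining group adds at most 3) — so at least 3 groups are needed, and 3 is optimal.

3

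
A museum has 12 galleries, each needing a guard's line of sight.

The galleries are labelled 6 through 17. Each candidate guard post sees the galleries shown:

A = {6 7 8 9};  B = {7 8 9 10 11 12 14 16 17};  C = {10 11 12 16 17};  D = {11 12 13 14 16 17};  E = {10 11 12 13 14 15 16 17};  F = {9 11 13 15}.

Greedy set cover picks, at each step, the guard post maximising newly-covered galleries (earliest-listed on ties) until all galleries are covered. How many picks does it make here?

3

Greedy: pick B (covers 9 new) → pick E (covers 2 new) → pick A (covers 1 new). Total picks: 3.
(The true minimum cover uses only 2 guard posts, so greedy is not optimal here.)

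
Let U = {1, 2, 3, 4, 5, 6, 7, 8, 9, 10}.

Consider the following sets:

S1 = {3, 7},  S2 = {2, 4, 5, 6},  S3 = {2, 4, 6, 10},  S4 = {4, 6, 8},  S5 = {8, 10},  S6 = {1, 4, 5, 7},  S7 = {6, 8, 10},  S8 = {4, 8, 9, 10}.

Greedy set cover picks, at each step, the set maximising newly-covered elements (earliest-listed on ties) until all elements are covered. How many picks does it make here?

Greedy: pick S2 (covers 4 new) → pick S8 (covers 3 new) → pick S1 (covers 2 new) → pick S6 (covers 1 new). Total picks: 4.

4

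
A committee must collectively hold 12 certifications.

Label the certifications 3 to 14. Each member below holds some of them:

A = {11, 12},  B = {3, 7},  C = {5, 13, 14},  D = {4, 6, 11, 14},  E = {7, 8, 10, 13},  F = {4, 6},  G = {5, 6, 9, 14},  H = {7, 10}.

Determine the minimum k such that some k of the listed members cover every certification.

Take {A, B, E, F, G}. Their union is {3, 4, 5, 6, 7, 8, 9, 10, 11, 12, 13, 14}, which is all 12 certifications.
No 4 of the 8 members cover everything (all 70 combinations miss at least one certification), so 5 is optimal.

5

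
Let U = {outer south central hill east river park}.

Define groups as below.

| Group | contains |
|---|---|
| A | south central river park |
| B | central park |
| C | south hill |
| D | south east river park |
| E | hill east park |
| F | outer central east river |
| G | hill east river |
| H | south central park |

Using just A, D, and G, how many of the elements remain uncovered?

Union of A, D, G = {south, central, hill, east, river, park}.
Not covered: outer — 1 element.

1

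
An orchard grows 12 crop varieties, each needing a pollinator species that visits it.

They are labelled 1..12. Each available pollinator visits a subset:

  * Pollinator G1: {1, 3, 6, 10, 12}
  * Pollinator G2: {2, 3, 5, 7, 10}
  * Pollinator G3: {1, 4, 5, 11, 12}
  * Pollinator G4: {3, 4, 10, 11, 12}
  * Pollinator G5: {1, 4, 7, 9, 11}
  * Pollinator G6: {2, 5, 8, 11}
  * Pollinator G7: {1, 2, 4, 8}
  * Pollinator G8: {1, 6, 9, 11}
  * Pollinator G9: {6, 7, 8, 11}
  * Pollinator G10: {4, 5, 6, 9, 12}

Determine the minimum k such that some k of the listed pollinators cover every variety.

Take {G1, G5, G6}. Their union is {1, 2, 3, 4, 5, 6, 7, 8, 9, 10, 11, 12}, which is all 12 varieties.
Each pollinator has at most 5 varieties, and 2·5 = 10 < 12 — so at least 3 pollinators are needed, and 3 is optimal.

3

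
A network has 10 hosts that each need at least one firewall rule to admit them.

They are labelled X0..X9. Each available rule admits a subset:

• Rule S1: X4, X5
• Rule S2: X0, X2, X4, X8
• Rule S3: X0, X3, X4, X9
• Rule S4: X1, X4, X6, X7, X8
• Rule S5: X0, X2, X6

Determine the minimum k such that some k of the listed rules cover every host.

4

Take {S1, S3, S4, S5}. Their union is {X0, X1, X2, X3, X4, X5, X6, X7, X8, X9}, which is all 10 hosts.
No 3 of the 5 rules cover everything (all 10 combinations miss at least one host), so 4 is optimal.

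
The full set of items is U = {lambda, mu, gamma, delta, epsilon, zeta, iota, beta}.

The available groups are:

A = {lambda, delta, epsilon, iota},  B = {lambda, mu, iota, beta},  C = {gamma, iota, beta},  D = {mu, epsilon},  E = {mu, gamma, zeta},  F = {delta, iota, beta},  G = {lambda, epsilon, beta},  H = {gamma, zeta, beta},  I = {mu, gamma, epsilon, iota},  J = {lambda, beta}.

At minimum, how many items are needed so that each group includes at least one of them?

Take T = {epsilon, zeta, beta}. Each listed group contains at least one of these, so T is a hitting set of size 3.
No choice of 2 items meets every group, so 3 is the minimum.

3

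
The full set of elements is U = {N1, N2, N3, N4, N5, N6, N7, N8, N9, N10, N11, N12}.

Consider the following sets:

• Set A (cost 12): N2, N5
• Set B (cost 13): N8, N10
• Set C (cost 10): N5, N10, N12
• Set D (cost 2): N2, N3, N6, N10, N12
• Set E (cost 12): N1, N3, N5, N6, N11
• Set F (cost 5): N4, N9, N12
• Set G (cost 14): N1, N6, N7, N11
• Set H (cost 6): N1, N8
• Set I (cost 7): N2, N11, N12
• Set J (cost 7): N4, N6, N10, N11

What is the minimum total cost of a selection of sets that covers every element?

37

C, D, F, G, H together cover every element (C ∪ D ∪ F ∪ G ∪ H = {N1, N2, N3, N4, N5, N6, N7, N8, N9, N10, N11, N12}); total cost 10 + 2 + 5 + 14 + 6 = 37.
The greedy pick D, F, H, E, G costs 39; no covering selection beats 37.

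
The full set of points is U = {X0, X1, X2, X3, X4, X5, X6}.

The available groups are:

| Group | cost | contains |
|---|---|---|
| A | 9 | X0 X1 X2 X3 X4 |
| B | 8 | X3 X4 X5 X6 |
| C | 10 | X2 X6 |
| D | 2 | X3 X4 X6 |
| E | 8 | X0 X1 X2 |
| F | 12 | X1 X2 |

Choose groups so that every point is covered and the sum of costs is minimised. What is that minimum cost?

B, E together cover every point (B ∪ E = {X0, X1, X2, X3, X4, X5, X6}); total cost 8 + 8 = 16.
The greedy pick D, E, B costs 18; no covering selection beats 16.

16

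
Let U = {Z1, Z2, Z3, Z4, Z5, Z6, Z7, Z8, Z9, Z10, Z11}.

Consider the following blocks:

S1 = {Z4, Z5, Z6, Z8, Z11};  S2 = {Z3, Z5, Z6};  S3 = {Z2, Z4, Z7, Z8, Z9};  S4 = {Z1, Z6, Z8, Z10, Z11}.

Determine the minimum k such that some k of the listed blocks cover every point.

S2, S3, and S4 cover everything between them: the union {Z1, Z2, Z3, Z4, Z5, Z6, Z7, Z8, Z9, Z10, Z11} is all of U.
Each block has at most 5 points, and 2·5 = 10 < 11 — so at least 3 blocks are needed, and 3 is optimal.

3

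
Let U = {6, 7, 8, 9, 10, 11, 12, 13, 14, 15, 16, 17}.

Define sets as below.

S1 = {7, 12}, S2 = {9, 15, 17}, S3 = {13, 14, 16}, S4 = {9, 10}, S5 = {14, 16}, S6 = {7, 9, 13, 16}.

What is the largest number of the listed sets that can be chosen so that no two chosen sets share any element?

3

S1, S2, S5 are pairwise disjoint (S1={7,12}; S2={9,15,17}; S5={14,16}).
Every remaining set overlaps one of these, and no 4 of the listed sets are pairwise disjoint, so 3 is the maximum.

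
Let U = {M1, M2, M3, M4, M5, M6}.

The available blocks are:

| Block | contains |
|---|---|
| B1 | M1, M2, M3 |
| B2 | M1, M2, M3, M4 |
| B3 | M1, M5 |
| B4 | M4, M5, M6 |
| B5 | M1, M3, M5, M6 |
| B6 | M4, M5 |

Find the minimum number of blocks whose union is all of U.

B2 and B5 cover everything between them: the union {M1, M2, M3, M4, M5, M6} is all of U.
No single block has all 6 items (the largest, B2, has 4), so 2 is optimal.

2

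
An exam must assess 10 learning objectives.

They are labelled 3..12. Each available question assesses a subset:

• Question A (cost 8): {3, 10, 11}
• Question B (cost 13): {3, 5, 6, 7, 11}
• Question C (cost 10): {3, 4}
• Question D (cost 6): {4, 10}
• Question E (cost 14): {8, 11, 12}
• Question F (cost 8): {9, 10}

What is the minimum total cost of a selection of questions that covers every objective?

B, D, E, F together cover every objective (B ∪ D ∪ E ∪ F = {3, 4, 5, 6, 7, 8, 9, 10, 11, 12}); total cost 13 + 6 + 14 + 8 = 41.
No covering selection has total cost below 41.

41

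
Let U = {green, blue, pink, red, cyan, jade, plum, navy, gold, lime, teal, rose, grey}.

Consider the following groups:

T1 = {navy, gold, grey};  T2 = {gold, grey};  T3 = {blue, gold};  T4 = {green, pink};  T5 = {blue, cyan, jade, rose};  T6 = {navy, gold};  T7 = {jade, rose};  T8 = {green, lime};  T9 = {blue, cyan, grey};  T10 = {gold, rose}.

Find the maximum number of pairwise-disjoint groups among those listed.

T4, T6, T7, T9 are pairwise disjoint (T4={green,pink}; T6={navy,gold}; T7={jade,rose}; T9={blue,cyan,grey}).
Every remaining group overlaps one of these, and no 5 of the listed groups are pairwise disjoint, so 4 is the maximum.

4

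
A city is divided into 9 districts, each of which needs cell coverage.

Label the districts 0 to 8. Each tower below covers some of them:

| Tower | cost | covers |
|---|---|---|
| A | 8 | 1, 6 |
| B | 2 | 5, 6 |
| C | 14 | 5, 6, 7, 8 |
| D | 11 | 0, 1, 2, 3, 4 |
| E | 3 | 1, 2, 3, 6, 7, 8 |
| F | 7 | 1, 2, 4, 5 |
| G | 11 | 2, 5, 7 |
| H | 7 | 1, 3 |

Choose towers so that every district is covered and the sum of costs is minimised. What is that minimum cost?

16

B, D, E together cover every district (B ∪ D ∪ E = {0, 1, 2, 3, 4, 5, 6, 7, 8}); total cost 2 + 11 + 3 = 16.
No covering selection has total cost below 16.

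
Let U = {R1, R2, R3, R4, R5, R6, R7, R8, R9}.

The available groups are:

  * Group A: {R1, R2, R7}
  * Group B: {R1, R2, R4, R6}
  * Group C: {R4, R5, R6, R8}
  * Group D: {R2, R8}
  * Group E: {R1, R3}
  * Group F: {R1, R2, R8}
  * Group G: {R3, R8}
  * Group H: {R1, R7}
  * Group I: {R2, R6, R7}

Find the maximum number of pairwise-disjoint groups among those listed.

2

A, G are pairwise disjoint (A={R1,R2,R7}; G={R3,R8}).
Every remaining group overlaps one of these, and no 3 of the listed groups are pairwise disjoint, so 2 is the maximum.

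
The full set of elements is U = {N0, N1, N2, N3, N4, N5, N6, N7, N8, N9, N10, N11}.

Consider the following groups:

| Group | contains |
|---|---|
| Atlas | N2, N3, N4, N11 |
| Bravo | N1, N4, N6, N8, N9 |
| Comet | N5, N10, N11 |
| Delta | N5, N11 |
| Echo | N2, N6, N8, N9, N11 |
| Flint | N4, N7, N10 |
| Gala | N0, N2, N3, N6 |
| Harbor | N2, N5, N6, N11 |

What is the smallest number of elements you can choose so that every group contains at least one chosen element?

3

Take H = {N4, N6, N11}. Each listed group contains at least one of these, so H is a hitting set of size 3.
The groups Delta, Flint, Gala are pairwise disjoint, so any hitting set needs a separate element for each — at least 3. Hence 3 is optimal.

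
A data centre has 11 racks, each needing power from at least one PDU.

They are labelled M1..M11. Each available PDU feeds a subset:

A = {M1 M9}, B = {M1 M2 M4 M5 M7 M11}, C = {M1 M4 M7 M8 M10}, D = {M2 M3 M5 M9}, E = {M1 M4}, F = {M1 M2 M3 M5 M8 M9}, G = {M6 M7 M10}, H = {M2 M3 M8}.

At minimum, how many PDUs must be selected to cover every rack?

Take {B, F, G}. Their union is {M1, M2, M3, M4, M5, M6, M7, M8, M9, M10, M11}, which is all 11 racks.
Only G contains M6, so G is forced; the remaining 8 racks need at least 2 more PDUs (each remaining PDU adds at most 6) — so at least 3 PDUs are needed, and 3 is optimal.

3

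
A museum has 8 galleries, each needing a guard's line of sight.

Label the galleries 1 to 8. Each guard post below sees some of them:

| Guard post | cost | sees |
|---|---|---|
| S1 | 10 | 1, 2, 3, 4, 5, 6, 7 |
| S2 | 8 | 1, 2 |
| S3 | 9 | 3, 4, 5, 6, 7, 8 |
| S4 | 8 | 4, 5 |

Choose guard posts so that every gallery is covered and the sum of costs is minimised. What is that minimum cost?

17

S2, S3 together cover every gallery (S2 ∪ S3 = {1, 2, 3, 4, 5, 6, 7, 8}); total cost 8 + 9 = 17.
The greedy pick S1, S3 costs 19; no covering selection beats 17.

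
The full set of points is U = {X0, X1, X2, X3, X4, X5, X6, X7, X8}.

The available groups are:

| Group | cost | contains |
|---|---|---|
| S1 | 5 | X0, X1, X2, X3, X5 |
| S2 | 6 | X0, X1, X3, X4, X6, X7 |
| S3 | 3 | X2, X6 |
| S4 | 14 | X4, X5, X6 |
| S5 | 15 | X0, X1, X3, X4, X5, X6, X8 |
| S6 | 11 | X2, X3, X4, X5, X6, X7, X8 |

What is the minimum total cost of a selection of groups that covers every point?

16

S1, S6 together cover every point (S1 ∪ S6 = {X0, X1, X2, X3, X4, X5, X6, X7, X8}); total cost 5 + 11 = 16.
The greedy pick S1, S2, S6 costs 22; no covering selection beats 16.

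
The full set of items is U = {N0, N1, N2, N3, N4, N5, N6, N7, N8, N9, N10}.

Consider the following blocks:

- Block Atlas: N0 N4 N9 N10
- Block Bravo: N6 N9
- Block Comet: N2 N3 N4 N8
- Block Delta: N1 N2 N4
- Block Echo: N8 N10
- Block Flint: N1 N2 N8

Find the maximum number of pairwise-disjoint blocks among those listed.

Bravo, Delta, Echo are pairwise disjoint (Bravo={N6,N9}; Delta={N1,N2,N4}; Echo={N8,N10}).
Every remaining block overlaps one of these, and no 4 of the listed blocks are pairwise disjoint, so 3 is the maximum.

3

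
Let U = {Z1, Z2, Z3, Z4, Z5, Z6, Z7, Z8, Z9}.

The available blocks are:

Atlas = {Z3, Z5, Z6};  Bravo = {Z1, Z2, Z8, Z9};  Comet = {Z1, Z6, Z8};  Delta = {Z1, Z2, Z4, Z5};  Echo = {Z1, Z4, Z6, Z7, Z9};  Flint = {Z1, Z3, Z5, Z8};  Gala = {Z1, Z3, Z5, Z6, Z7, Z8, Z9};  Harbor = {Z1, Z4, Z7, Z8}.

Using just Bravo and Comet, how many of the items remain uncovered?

4

Union of Bravo, Comet = {Z1, Z2, Z6, Z8, Z9}.
Not covered: Z3, Z4, Z5, Z7 — 4 items.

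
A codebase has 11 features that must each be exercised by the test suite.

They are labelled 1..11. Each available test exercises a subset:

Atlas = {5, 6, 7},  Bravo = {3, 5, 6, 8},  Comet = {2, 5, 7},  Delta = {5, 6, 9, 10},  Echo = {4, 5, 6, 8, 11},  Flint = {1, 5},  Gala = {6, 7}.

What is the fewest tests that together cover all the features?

Take {Bravo, Comet, Delta, Echo, Flint}. Their union is {1, 2, 3, 4, 5, 6, 7, 8, 9, 10, 11}, which is all 11 features.
Only Bravo contains 3, so Bravo is forced; the remaining 7 features need at least 4 more tests (each remaining test adds at most 2) — so at least 5 tests are needed, and 5 is optimal.

5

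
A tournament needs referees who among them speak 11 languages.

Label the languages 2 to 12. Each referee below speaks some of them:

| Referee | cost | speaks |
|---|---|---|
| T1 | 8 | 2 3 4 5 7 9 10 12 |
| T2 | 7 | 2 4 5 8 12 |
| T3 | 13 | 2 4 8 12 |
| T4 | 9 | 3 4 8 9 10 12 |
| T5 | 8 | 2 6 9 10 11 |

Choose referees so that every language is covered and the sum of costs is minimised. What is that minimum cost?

23

T1, T2, T5 together cover every language (T1 ∪ T2 ∪ T5 = {2, 3, 4, 5, 6, 7, 8, 9, 10, 11, 12}); total cost 8 + 7 + 8 = 23.
No covering selection has total cost below 23.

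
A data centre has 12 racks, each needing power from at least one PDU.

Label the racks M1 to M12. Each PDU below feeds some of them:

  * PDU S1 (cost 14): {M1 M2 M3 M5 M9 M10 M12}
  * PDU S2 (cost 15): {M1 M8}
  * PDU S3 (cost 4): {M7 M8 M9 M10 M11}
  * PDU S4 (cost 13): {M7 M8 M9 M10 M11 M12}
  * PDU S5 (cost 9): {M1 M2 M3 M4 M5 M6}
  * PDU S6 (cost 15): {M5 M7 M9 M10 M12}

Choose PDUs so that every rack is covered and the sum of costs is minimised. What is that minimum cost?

22

S4, S5 together cover every rack (S4 ∪ S5 = {M1, M2, M3, M4, M5, M6, M7, M8, M9, M10, M11, M12}); total cost 13 + 9 = 22.
The greedy pick S3, S5, S4 costs 26; no covering selection beats 22.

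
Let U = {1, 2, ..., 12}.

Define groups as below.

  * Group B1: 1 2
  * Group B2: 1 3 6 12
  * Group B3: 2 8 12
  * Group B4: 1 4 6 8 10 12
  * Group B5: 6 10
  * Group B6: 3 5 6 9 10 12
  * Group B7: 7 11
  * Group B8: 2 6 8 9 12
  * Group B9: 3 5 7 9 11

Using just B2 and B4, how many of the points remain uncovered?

5

Union of B2, B4 = {1, 3, 4, 6, 8, 10, 12}.
Not covered: 2, 5, 7, 9, 11 — 5 points.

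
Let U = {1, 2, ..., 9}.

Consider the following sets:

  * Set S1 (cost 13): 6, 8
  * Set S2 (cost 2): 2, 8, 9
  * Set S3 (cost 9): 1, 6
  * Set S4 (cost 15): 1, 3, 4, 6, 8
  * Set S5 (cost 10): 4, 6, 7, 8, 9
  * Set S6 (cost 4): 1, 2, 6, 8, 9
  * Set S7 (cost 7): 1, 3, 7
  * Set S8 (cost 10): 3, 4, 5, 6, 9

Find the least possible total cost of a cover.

19

S2, S7, S8 together cover every element (S2 ∪ S7 ∪ S8 = {1, 2, 3, 4, 5, 6, 7, 8, 9}); total cost 2 + 7 + 10 = 19.
The greedy pick S2, S6, S8, S7 costs 23; no covering selection beats 19.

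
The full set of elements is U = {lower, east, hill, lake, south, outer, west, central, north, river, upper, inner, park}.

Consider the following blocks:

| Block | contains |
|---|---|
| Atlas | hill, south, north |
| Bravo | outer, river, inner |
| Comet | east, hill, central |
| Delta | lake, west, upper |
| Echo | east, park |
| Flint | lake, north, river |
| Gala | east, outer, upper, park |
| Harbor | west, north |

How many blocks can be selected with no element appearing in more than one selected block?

Atlas, Bravo, Delta, Echo are pairwise disjoint (Atlas={hill,south,north}; Bravo={outer,river,inner}; Delta={lake,west,upper}; Echo={east,park}).
Every remaining block overlaps one of these, and no 5 of the listed blocks are pairwise disjoint, so 4 is the maximum.

4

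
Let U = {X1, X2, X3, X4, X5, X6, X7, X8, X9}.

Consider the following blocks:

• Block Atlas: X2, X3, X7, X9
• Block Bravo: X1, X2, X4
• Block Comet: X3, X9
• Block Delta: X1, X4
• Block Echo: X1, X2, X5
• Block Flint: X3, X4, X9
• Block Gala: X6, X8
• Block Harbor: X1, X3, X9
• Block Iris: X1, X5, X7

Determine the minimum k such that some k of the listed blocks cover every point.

4

Take {Bravo, Comet, Gala, Iris}. Their union is {X1, X2, X3, X4, X5, X6, X7, X8, X9}, which is all 9 points.
No 3 of the 9 blocks cover everything (all 84 combinations miss at least one point), so 4 is optimal.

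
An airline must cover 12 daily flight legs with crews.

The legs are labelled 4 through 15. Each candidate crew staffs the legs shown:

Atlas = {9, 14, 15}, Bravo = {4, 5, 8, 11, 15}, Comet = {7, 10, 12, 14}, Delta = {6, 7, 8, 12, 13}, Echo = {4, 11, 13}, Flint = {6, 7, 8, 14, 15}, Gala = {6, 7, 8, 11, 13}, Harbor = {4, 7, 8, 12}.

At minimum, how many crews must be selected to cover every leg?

4

Atlas and Bravo and Comet and Gala together: Atlas ∪ Bravo ∪ Comet ∪ Gala = {4, 5, 6, 7, 8, 9, 10, 11, 12, 13, 14, 15} — every leg is covered.
No 3 of the 8 crews cover everything (all 56 combinations miss at least one leg), so 4 is optimal.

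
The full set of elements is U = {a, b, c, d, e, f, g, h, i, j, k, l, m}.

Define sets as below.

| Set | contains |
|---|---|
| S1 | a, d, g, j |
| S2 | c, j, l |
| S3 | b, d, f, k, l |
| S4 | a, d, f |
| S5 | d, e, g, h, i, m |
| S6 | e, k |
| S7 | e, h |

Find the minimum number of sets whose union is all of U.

4

Take {S1, S2, S3, S5}. Their union is {a, b, c, d, e, f, g, h, i, j, k, l, m}, which is all 13 elements.
No 3 of the 7 sets cover everything (all 35 combinations miss at least one element), so 4 is optimal.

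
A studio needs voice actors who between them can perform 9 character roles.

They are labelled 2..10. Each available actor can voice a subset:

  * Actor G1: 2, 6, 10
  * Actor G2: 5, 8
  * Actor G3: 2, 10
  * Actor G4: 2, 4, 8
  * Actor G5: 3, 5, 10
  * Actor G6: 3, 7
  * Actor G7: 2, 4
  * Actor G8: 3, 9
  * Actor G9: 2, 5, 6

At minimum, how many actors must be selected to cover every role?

5

Take {G1, G4, G6, G8, G9}. Their union is {2, 3, 4, 5, 6, 7, 8, 9, 10}, which is all 9 roles.
No 4 of the 9 actors cover everything (all 126 combinations miss at least one role), so 5 is optimal.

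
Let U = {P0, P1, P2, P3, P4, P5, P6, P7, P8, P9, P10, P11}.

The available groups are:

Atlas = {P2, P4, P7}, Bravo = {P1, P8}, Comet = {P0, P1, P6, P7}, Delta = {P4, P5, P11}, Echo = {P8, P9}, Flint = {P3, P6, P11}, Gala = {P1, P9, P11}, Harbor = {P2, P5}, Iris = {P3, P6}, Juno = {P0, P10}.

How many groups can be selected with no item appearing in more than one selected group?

4

Bravo, Flint, Harbor, Juno are pairwise disjoint (Bravo={P1,P8}; Flint={P3,P6,P11}; Harbor={P2,P5}; Juno={P0,P10}).
Every remaining group overlaps one of these, and no 5 of the listed groups are pairwise disjoint, so 4 is the maximum.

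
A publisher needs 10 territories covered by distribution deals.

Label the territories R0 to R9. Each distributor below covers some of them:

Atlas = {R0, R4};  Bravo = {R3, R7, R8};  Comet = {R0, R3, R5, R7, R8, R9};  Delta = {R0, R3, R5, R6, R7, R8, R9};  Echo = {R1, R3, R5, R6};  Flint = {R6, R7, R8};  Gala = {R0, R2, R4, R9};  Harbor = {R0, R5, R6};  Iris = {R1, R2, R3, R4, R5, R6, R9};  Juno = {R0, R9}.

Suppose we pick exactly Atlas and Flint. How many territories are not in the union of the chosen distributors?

5

Union of Atlas, Flint = {R0, R4, R6, R7, R8}.
Not covered: R1, R2, R3, R5, R9 — 5 territories.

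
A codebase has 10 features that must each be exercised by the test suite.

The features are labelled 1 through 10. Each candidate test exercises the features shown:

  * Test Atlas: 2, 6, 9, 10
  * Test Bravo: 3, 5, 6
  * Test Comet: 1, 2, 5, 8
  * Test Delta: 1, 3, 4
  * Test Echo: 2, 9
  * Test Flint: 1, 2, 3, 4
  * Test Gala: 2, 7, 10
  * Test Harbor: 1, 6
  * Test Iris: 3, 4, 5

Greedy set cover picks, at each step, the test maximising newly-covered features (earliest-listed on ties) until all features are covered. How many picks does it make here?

Greedy: pick Atlas (covers 4 new) → pick Comet (covers 3 new) → pick Delta (covers 2 new) → pick Gala (covers 1 new). Total picks: 4.

4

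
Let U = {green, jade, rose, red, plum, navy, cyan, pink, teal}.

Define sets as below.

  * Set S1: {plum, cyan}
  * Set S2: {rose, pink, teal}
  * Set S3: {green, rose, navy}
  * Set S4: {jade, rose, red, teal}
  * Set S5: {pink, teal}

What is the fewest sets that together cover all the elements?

S1, S3, S4, and S5 cover everything between them: the union {green, jade, rose, red, plum, navy, cyan, pink, teal} is all of U.
Only S4 contains jade, so S4 is forced; the remaining 5 elements need at least 3 more sets (each remaining set adds at most 2) — so at least 4 sets are needed, and 4 is optimal.

4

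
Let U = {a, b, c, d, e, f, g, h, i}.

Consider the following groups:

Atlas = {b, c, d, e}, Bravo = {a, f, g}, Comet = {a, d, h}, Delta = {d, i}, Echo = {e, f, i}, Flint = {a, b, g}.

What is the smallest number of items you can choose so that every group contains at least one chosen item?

T = {a, d, i} meets every group (each contains at least one member of T), and |T| = 3.
No choice of 2 items meets every group, so 3 is the minimum.

3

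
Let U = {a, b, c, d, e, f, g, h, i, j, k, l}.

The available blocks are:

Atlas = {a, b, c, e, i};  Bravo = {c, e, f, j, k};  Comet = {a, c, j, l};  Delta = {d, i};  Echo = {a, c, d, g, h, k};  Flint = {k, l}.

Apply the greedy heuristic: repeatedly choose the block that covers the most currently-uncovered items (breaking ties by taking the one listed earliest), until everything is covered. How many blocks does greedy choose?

4

Greedy: pick Echo (covers 6 new) → pick Atlas (covers 3 new) → pick Bravo (covers 2 new) → pick Comet (covers 1 new). Total picks: 4.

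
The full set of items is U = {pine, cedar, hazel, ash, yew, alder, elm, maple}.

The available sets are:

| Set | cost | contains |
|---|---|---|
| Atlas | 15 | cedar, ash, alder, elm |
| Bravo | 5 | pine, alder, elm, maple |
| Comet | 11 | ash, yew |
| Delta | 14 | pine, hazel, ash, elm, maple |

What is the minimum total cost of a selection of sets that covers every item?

40

Atlas, Comet, Delta together cover every item (Atlas ∪ Comet ∪ Delta = {pine, cedar, hazel, ash, yew, alder, elm, maple}); total cost 15 + 11 + 14 = 40.
The greedy pick Bravo, Comet, Delta, Atlas costs 45; no covering selection beats 40.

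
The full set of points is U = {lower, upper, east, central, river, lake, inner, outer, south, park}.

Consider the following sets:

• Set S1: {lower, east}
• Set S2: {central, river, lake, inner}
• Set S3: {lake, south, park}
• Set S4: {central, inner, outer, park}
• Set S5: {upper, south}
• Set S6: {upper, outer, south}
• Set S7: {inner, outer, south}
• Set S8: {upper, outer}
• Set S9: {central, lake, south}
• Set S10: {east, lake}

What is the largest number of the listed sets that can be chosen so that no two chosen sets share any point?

S1, S2, S5 are pairwise disjoint (S1={lower,east}; S2={central,river,lake,inner}; S5={upper,south}).
Every remaining set overlaps one of these, and no 4 of the listed sets are pairwise disjoint, so 3 is the maximum.

3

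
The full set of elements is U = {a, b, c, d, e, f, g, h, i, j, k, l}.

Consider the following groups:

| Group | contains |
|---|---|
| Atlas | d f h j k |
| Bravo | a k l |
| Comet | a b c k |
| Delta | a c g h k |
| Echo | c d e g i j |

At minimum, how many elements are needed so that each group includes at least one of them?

The 2 elements {e, k} hit every group.
The groups Bravo, Echo are pairwise disjoint, so any hitting set needs a separate element for each — at least 2. Hence 2 is optimal.

2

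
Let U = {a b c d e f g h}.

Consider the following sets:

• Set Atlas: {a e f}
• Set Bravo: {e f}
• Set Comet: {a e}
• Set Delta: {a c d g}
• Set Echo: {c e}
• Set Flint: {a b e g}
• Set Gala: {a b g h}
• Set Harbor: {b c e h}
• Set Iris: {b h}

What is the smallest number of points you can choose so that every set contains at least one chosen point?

3

The 3 points {a, b, e} hit every set.
The sets Bravo, Delta, Iris are pairwise disjoint, so any hitting set needs a separate point for each — at least 3. Hence 3 is optimal.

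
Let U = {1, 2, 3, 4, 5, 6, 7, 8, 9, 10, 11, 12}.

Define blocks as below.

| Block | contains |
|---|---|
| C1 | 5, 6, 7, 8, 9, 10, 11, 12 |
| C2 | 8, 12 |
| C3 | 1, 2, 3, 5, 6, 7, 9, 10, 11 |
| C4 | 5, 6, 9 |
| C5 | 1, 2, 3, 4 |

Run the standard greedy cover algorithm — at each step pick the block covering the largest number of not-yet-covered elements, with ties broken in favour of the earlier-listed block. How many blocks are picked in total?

Greedy: pick C3 (covers 9 new) → pick C1 (covers 2 new) → pick C5 (covers 1 new). Total picks: 3.
(The true minimum cover uses only 2 blocks, so greedy is not optimal here.)

3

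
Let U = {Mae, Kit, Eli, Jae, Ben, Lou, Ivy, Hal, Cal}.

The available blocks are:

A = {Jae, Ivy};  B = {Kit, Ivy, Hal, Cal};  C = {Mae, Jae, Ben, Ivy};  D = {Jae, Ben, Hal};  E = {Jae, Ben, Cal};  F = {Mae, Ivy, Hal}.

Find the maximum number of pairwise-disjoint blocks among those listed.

E, F are pairwise disjoint (E={Jae,Ben,Cal}; F={Mae,Ivy,Hal}).
Every remaining block overlaps one of these, and no 3 of the listed blocks are pairwise disjoint, so 2 is the maximum.

2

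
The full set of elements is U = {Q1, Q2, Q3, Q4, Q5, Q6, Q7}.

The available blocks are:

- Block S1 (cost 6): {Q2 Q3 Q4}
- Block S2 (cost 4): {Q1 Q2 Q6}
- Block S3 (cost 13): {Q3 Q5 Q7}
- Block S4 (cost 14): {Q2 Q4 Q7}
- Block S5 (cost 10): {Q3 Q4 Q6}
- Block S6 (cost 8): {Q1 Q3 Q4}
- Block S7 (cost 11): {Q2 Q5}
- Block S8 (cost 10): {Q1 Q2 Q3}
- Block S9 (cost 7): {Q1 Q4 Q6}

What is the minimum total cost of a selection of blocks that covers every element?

S1, S2, S3 together cover every element (S1 ∪ S2 ∪ S3 = {Q1, Q2, Q3, Q4, Q5, Q6, Q7}); total cost 6 + 4 + 13 = 23.
No covering selection has total cost below 23.

23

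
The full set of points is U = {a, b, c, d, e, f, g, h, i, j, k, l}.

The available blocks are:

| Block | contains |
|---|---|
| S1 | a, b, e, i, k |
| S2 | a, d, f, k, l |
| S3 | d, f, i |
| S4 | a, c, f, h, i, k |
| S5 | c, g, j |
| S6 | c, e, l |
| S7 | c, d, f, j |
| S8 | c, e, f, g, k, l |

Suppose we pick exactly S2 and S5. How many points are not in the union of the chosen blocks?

4

Union of S2, S5 = {a, c, d, f, g, j, k, l}.
Not covered: b, e, h, i — 4 points.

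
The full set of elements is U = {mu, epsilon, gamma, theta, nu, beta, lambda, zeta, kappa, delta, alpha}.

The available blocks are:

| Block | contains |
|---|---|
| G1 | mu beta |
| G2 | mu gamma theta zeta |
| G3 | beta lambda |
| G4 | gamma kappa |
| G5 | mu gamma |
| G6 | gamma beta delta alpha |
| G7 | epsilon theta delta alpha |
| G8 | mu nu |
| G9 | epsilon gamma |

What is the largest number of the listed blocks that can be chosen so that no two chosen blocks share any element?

G3, G4, G7, G8 are pairwise disjoint (G3={beta,lambda}; G4={gamma,kappa}; G7={epsilon,theta,delta,alpha}; G8={mu,nu}).
Every remaining block overlaps one of these, and no 5 of the listed blocks are pairwise disjoint, so 4 is the maximum.

4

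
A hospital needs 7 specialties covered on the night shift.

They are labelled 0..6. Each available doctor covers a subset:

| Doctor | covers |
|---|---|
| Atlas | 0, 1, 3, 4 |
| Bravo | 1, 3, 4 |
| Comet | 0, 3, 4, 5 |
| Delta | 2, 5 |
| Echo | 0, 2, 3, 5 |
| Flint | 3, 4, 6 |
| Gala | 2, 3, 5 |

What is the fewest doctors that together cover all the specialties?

3

Atlas and Delta and Flint together: Atlas ∪ Delta ∪ Flint = {0, 1, 2, 3, 4, 5, 6} — every specialty is covered.
Only Flint contains 6, so Flint is forced; the remaining 4 specialties need at least 2 more doctors (each remaining doctor adds at most 3) — so at least 3 doctors are needed, and 3 is optimal.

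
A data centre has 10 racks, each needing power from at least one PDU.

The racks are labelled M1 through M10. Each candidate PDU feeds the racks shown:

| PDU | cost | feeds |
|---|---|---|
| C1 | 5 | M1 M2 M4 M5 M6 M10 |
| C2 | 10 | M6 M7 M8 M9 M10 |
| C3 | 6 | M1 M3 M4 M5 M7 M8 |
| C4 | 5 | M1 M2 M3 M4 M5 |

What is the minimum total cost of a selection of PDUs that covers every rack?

C2, C4 together cover every rack (C2 ∪ C4 = {M1, M2, M3, M4, M5, M6, M7, M8, M9, M10}); total cost 10 + 5 = 15.
The greedy pick C1, C3, C2 costs 21; no covering selection beats 15.

15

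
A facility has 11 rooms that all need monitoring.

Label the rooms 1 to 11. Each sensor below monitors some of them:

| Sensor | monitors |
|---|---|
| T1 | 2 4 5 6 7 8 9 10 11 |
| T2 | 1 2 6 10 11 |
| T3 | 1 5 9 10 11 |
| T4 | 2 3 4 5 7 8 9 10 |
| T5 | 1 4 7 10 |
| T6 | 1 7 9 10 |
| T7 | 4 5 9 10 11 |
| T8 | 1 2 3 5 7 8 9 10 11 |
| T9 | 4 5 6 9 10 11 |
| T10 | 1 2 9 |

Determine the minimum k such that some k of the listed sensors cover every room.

2

Take {T8, T9}. Their union is {1, 2, 3, 4, 5, 6, 7, 8, 9, 10, 11}, which is all 11 rooms.
No single sensor has all 11 rooms (the largest, T1, has 9), so 2 is optimal.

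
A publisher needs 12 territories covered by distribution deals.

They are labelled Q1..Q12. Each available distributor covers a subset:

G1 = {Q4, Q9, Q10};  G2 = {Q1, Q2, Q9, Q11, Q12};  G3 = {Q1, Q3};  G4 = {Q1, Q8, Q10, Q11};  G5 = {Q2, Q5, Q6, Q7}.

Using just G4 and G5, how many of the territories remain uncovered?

Union of G4, G5 = {Q1, Q2, Q5, Q6, Q7, Q8, Q10, Q11}.
Not covered: Q3, Q4, Q9, Q12 — 4 territories.

4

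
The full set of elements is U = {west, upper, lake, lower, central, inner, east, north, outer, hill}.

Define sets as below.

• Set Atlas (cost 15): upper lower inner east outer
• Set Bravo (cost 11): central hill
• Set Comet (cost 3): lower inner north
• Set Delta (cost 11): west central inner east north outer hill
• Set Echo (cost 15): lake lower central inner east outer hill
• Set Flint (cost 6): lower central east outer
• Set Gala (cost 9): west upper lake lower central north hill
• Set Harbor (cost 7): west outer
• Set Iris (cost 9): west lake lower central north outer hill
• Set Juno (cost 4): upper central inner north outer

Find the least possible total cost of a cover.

18

Comet, Flint, Gala together cover every element (Comet ∪ Flint ∪ Gala = {west, upper, lake, lower, central, inner, east, north, outer, hill}); total cost 3 + 6 + 9 = 18.
The greedy pick Juno, Gala, Flint costs 19; no covering selection beats 18.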